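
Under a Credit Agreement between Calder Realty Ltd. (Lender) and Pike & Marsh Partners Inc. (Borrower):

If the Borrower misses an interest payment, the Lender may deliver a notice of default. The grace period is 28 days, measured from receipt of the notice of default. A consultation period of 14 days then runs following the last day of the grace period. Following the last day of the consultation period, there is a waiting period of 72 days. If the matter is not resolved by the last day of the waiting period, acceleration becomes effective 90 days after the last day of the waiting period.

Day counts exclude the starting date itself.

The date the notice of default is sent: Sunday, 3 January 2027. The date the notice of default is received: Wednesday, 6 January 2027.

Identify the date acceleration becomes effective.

29 July 2027

The last day of the grace period: 6 January 2027 + 28 days = 3 February 2027.
The last day of the consultation period: 3 February 2027 + 14 days = 17 February 2027.
Adding 72 calendar days to 17 February 2027 gives 30 April 2027, which is the last day of the waiting period.
The date acceleration becomes effective: 30 April 2027 + 90 days = 29 July 2027.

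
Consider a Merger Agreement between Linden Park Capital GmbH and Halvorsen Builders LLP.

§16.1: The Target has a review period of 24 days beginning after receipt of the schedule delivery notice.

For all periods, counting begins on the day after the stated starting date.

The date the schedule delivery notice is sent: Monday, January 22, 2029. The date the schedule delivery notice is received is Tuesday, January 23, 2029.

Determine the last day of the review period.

February 16, 2029

Adding 24 calendar days to January 23, 2029 gives February 16, 2029, which is the last day of the review period.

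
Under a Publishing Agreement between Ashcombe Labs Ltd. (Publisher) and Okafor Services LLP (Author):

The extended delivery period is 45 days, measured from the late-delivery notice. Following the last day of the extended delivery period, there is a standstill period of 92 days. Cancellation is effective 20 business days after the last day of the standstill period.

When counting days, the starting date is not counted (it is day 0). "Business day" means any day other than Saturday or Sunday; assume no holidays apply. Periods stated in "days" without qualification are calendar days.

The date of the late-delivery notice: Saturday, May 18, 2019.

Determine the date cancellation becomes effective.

Adding 45 calendar days to May 18, 2019 gives Jul 2, 2019, which is the last day of the extended delivery period.
The last day of the standstill period: 92 calendar days after Jul 2, 2019 is Oct 2, 2019.
The date cancellation becomes effective: 20 business days after Wednesday, Oct 2, 2019, skipping weekends — Oct 3, Oct 4, Oct 7, Oct 8, …, Oct 28, Oct 29, Oct 30 — lands on Wednesday, Oct 30, 2019.

Oct 30, 2019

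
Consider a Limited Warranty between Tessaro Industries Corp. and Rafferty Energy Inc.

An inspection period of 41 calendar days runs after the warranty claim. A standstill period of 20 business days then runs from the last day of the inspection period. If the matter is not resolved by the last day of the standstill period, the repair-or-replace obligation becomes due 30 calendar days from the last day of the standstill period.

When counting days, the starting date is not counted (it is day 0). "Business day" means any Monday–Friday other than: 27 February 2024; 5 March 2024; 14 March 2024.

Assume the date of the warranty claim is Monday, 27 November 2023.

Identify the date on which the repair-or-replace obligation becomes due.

Adding 41 calendar days to 27 November 2023 gives 7 January 2024, which is the last day of the inspection period.
The last day of the standstill period: counting 20 business days from Sunday, 7 January 2024 (Jan 8, Jan 9, Jan 10, Jan 11, …, Jan 31, Feb 1, Feb 2, skipping weekends) reaches Friday, 2 February 2024.
The date on which the repair-or-replace obligation becomes due: 2 February 2024 + 30 days = 3 March 2024.

3 March 2024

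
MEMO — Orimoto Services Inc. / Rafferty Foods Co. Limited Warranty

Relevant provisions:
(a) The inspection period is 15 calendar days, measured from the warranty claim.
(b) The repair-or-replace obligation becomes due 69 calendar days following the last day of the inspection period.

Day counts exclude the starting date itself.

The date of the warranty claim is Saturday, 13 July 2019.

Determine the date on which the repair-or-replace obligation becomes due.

5 October 2019

Adding 15 calendar days to 13 July 2019 gives 28 July 2019, which is the last day of the inspection period.
The date on which the repair-or-replace obligation becomes due: 69 calendar days after 28 July 2019 is 5 October 2019.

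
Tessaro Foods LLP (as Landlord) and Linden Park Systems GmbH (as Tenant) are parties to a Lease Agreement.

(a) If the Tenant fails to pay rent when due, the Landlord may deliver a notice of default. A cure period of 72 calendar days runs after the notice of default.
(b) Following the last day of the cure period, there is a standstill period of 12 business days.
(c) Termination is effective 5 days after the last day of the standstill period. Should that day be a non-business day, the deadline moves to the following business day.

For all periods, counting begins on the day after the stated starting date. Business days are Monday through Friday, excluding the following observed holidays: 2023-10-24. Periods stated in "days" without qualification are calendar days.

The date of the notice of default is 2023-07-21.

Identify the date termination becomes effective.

The last day of the cure period: 2023-07-21 + 72 days = 2023-10-01.
The last day of the standstill period: 12 business days after Sunday, 2023-10-01, skipping weekends — Oct 2, Oct 3, Oct 4, Oct 5, …, Oct 13, Oct 16, Oct 17 — lands on Tuesday, 2023-10-17.
The date termination becomes effective: 5 calendar days after 2023-10-17 is 2023-10-22. That falls on a Sunday, so it rolls to the next business day, Monday, 2023-10-23.

2023-10-23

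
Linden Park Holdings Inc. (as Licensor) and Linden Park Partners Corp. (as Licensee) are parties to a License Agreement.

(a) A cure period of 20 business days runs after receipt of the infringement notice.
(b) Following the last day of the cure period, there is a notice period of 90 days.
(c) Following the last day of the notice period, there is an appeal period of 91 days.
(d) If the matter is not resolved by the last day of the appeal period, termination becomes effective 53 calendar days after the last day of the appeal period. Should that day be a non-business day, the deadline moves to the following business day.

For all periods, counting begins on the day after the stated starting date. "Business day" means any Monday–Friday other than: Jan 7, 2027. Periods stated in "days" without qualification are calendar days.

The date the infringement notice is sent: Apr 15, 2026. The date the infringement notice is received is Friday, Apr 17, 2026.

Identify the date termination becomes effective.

Jan 4, 2027

From Friday, Apr 17, 2026, 20 business days (Apr 20, Apr 21, Apr 22, Apr 23, …, May 13, May 14, May 15, skipping weekends) brings us to Friday, May 15, 2026, which is the last day of the cure period.
The last day of the notice period: 90 calendar days after May 15, 2026 is Aug 13, 2026.
Adding 91 calendar days to Aug 13, 2026 gives Nov 12, 2026, which is the last day of the appeal period.
The date termination becomes effective: 53 calendar days after Nov 12, 2026 is Jan 4, 2027. Jan 4, 2027 is a Monday and is not a listed holiday, so no roll-forward applies.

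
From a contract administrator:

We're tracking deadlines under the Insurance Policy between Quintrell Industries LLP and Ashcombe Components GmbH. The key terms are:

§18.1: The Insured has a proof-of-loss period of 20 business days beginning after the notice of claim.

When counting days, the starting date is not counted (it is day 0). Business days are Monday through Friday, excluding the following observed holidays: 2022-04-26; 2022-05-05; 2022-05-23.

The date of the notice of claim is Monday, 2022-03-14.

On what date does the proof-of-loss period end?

2022-04-11

From Monday, 2022-03-14, 20 business days (Mar 15, Mar 16, Mar 17, Mar 18, …, Apr 7, Apr 8, Apr 11, skipping weekends) brings us to Monday, 2022-04-11, which is the last day of the proof-of-loss period.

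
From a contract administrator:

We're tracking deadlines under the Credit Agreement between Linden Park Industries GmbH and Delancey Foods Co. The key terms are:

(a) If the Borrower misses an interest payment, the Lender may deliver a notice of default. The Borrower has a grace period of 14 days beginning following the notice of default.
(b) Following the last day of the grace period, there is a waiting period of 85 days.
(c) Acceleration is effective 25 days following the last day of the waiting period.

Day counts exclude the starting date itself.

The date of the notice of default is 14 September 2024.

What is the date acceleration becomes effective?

The last day of the grace period: 14 September 2024 + 14 days = 28 September 2024.
The last day of the waiting period: 85 calendar days after 28 September 2024 is 22 December 2024.
The date acceleration becomes effective: 25 calendar days after 22 December 2024 is 16 January 2025.

16 January 2025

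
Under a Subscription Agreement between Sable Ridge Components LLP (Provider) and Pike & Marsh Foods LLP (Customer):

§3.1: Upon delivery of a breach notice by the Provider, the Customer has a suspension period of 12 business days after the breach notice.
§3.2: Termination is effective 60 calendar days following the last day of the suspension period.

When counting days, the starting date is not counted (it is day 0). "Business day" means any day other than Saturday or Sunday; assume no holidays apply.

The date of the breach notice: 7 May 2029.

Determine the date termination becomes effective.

22 July 2029

The last day of the suspension period: 12 business days after Monday, 7 May 2029, skipping weekends — May 8, May 9, May 10, May 11, …, May 21, May 22, May 23 — lands on Wednesday, 23 May 2029.
Adding 60 calendar days to 23 May 2029 gives 22 July 2029, which is the date termination becomes effective.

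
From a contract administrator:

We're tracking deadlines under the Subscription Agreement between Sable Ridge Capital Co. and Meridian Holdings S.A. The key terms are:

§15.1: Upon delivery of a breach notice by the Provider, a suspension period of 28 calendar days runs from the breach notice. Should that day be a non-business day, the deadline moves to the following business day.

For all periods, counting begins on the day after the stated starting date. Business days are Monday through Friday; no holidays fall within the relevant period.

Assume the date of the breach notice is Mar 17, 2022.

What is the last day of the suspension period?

Apr 14, 2022

Adding 28 calendar days to Mar 17, 2022 gives Apr 14, 2022, which is the last day of the suspension period. Apr 14, 2022 is a Thursday, so no roll-forward applies.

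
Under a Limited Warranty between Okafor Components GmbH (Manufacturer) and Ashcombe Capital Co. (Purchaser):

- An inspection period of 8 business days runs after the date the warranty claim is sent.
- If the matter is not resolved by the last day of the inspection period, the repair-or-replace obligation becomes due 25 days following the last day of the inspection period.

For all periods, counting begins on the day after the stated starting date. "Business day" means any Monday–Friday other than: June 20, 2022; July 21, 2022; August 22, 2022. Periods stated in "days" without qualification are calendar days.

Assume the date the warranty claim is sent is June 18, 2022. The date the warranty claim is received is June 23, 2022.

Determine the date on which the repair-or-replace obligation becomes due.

The last day of the inspection period: 8 business days after Saturday, June 18, 2022, skipping weekends and the listed holiday on Jun 20 — Jun 21, Jun 22, Jun 23, Jun 24, Jun 27, Jun 28, Jun 29, Jun 30 — lands on Thursday, June 30, 2022.
The date on which the repair-or-replace obligation becomes due: 25 calendar days after June 30, 2022 is July 25, 2022.

July 25, 2022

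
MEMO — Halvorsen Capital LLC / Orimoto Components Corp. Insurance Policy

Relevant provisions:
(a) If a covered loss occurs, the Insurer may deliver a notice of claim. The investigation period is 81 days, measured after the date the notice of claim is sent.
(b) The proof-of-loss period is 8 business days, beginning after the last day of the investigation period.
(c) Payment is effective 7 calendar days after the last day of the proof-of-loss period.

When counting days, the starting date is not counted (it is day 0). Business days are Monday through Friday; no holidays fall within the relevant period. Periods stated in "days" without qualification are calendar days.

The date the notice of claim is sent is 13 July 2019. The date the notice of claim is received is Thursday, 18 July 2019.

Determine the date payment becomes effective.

The last day of the investigation period: 13 July 2019 + 81 days = 2 October 2019.
The last day of the proof-of-loss period: counting 8 business days from Wednesday, 2 October 2019 (Oct 3, Oct 4, Oct 7, Oct 8, Oct 9, Oct 10, Oct 11, Oct 14, skipping weekends) reaches Monday, 14 October 2019.
The date payment becomes effective: 7 calendar days after 14 October 2019 is 21 October 2019.

21 October 2019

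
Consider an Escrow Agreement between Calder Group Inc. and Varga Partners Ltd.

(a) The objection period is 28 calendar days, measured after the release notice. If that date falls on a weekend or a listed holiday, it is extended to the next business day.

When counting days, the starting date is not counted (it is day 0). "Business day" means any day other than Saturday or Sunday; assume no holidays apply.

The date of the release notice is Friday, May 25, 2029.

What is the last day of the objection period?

Jun 22, 2029

The last day of the objection period: 28 calendar days after May 25, 2029 is Jun 22, 2029. Jun 22, 2029 is a Friday, so no roll-forward applies.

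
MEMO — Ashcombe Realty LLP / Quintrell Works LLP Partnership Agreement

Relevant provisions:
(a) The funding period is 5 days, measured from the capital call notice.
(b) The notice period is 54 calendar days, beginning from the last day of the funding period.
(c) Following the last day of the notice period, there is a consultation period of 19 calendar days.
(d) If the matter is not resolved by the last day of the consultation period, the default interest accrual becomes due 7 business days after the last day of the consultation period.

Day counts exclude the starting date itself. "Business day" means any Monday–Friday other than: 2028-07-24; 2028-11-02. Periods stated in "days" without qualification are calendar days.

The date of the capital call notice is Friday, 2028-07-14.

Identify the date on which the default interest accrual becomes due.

Adding 5 calendar days to 2028-07-14 gives 2028-07-19, which is the last day of the funding period.
The last day of the notice period: 54 calendar days after 2028-07-19 is 2028-09-11.
The last day of the consultation period: 2028-09-11 + 19 days = 2028-09-30.
From Saturday, 2028-09-30, 7 business days (Oct 2, Oct 3, Oct 4, Oct 5, Oct 6, Oct 9, Oct 10, skipping weekends) brings us to Tuesday, 2028-10-10, which is the date on which the default interest accrual becomes due.

2028-10-10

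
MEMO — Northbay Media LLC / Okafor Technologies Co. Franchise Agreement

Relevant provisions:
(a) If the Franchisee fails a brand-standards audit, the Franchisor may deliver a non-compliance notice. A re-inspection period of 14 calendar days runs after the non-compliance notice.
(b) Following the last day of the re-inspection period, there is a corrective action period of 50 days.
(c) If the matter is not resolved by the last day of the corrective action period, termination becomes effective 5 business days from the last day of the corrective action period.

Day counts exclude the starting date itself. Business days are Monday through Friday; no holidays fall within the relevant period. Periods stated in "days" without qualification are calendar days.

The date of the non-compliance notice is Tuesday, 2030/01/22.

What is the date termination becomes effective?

2030/04/03

The last day of the re-inspection period: 14 calendar days after 2030/01/22 is 2030/02/05.
The last day of the corrective action period: 50 calendar days after 2030/02/05 is 2030/03/27.
The date termination becomes effective: 5 business days after Wednesday, 2030/03/27, skipping weekends — Mar 28, Mar 29, Apr 1, Apr 2, Apr 3 — lands on Wednesday, 2030/04/03.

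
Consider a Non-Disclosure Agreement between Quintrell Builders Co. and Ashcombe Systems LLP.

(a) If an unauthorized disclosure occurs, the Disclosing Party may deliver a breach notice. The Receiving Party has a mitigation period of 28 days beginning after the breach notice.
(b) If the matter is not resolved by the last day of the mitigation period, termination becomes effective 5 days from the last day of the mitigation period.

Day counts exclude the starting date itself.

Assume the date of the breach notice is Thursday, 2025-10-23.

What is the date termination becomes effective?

2025-11-25

Adding 28 calendar days to 2025-10-23 gives 2025-11-20, which is the last day of the mitigation period.
Adding 5 calendar days to 2025-11-20 gives 2025-11-25, which is the date termination becomes effective.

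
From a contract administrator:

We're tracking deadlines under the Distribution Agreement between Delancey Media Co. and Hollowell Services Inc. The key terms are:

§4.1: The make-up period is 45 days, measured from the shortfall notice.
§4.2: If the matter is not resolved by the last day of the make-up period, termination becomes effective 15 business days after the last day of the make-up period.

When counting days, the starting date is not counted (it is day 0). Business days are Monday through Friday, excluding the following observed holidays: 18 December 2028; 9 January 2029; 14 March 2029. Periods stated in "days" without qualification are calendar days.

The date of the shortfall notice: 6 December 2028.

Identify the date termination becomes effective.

The last day of the make-up period: 45 calendar days after 6 December 2028 is 20 January 2029.
The date termination becomes effective: counting 15 business days from Saturday, 20 January 2029 (Jan 22, Jan 23, Jan 24, Jan 25, …, Feb 7, Feb 8, Feb 9, skipping weekends) reaches Friday, 9 February 2029.

9 February 2029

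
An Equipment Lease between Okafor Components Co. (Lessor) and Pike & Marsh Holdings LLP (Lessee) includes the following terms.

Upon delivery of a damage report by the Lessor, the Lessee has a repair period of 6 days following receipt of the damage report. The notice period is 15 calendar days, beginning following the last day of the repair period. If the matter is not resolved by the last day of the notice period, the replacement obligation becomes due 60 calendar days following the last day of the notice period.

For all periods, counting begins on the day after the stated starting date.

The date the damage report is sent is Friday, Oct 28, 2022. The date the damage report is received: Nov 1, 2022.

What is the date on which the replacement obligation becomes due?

Adding 6 calendar days to Nov 1, 2022 gives Nov 7, 2022, which is the last day of the repair period.
The last day of the notice period: Nov 7, 2022 + 15 days = Nov 22, 2022.
The date on which the replacement obligation becomes due: Nov 22, 2022 + 60 days = Jan 21, 2023.

Jan 21, 2023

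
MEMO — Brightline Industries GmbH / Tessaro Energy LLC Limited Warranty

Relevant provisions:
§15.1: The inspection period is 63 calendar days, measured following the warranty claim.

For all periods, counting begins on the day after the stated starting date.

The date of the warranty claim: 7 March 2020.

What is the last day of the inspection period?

9 May 2020

The last day of the inspection period: 63 calendar days after 7 March 2020 is 9 May 2020.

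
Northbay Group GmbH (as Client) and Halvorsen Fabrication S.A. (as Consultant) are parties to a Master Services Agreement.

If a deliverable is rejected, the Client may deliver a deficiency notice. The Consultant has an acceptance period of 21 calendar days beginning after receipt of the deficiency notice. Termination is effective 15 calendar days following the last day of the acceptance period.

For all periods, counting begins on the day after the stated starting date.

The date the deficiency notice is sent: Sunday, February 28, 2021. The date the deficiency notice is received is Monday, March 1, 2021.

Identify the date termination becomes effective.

Adding 21 calendar days to March 1, 2021 gives March 22, 2021, which is the last day of the acceptance period.
The date termination becomes effective: 15 calendar days after March 22, 2021 is April 6, 2021.

April 6, 2021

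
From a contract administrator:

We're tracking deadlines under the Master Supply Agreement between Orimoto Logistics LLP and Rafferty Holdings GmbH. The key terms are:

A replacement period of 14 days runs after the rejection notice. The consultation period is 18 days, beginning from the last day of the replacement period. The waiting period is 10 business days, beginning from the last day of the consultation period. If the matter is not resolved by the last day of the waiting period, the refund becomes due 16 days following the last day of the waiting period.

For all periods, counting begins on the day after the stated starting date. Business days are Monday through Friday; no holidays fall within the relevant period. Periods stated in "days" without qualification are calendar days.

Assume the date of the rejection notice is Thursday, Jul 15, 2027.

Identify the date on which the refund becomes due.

Sep 15, 2027

The last day of the replacement period: 14 calendar days after Jul 15, 2027 is Jul 29, 2027.
Adding 18 calendar days to Jul 29, 2027 gives Aug 16, 2027, which is the last day of the consultation period.
The last day of the waiting period: counting 10 business days from Monday, Aug 16, 2027 (Aug 17, Aug 18, Aug 19, Aug 20, Aug 23, Aug 24, Aug 25, Aug 26, Aug 27, Aug 30, skipping weekends) reaches Monday, Aug 30, 2027.
The date on which the refund becomes due: Aug 30, 2027 + 16 days = Sep 15, 2027.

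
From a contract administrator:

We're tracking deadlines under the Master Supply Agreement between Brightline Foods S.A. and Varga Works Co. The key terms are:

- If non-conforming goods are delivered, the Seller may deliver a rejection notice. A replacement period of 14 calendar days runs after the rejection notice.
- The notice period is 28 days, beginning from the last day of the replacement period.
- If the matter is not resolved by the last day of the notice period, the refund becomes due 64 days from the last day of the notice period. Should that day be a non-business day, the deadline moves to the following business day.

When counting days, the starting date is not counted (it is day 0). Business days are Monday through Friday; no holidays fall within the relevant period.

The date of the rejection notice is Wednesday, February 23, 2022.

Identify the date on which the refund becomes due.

Adding 14 calendar days to February 23, 2022 gives March 9, 2022, which is the last day of the replacement period.
Adding 28 calendar days to March 9, 2022 gives April 6, 2022, which is the last day of the notice period.
The date on which the refund becomes due: 64 calendar days after April 6, 2022 is June 9, 2022. June 9, 2022 is a Thursday, so no roll-forward applies.

June 9, 2022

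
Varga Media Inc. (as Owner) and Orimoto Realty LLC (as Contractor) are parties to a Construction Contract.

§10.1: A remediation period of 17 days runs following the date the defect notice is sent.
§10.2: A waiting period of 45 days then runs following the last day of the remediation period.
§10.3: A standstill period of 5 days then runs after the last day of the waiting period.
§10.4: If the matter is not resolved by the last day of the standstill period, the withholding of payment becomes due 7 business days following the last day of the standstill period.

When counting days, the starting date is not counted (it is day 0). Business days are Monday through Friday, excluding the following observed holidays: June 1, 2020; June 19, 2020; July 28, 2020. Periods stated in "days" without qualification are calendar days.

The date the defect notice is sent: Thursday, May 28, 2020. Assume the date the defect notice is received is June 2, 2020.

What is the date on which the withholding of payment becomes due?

August 12, 2020

The last day of the remediation period: May 28, 2020 + 17 days = June 14, 2020.
The last day of the waiting period: June 14, 2020 + 45 days = July 29, 2020.
Adding 5 calendar days to July 29, 2020 gives August 3, 2020, which is the last day of the standstill period.
The date on which the withholding of payment becomes due: 7 business days after Monday, August 3, 2020, skipping weekends — Aug 4, Aug 5, Aug 6, Aug 7, Aug 10, Aug 11, Aug 12 — lands on Wednesday, August 12, 2020.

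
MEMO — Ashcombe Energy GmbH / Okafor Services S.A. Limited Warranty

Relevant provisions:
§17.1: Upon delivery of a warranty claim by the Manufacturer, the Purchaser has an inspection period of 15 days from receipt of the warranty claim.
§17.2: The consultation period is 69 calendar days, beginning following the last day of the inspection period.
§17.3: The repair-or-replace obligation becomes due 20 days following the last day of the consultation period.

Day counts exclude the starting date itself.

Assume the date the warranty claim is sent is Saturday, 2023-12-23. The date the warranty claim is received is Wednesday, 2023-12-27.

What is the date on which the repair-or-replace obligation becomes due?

The last day of the inspection period: 15 calendar days after 2023-12-27 is 2024-01-11.
The last day of the consultation period: 69 calendar days after 2024-01-11 is 2024-03-20.
The date on which the repair-or-replace obligation becomes due: 2024-03-20 + 20 days = 2024-04-09.

2024-04-09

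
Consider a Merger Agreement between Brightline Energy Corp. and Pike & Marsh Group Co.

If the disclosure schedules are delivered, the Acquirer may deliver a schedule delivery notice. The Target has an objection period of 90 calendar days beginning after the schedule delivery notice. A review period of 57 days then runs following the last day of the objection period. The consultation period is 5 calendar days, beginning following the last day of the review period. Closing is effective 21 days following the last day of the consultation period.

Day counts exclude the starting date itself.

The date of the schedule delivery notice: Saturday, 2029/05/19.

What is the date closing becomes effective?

2029/11/08

The last day of the objection period: 2029/05/19 + 90 days = 2029/08/17.
Adding 57 calendar days to 2029/08/17 gives 2029/10/13, which is the last day of the review period.
Adding 5 calendar days to 2029/10/13 gives 2029/10/18, which is the last day of the consultation period.
Adding 21 calendar days to 2029/10/18 gives 2029/11/08, which is the date closing becomes effective.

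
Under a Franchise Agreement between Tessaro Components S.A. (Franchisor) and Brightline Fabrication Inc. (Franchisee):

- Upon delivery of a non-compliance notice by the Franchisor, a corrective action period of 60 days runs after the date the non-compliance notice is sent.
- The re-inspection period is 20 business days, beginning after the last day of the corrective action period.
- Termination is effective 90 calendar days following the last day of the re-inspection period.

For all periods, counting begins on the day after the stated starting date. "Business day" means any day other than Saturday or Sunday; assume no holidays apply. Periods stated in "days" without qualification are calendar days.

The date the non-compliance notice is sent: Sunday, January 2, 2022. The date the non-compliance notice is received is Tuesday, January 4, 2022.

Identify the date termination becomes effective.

June 29, 2022

The last day of the corrective action period: January 2, 2022 + 60 days = March 3, 2022.
The last day of the re-inspection period: counting 20 business days from Thursday, March 3, 2022 (Mar 4, Mar 7, Mar 8, Mar 9, …, Mar 29, Mar 30, Mar 31, skipping weekends) reaches Thursday, March 31, 2022.
The date termination becomes effective: March 31, 2022 + 90 days = June 29, 2022.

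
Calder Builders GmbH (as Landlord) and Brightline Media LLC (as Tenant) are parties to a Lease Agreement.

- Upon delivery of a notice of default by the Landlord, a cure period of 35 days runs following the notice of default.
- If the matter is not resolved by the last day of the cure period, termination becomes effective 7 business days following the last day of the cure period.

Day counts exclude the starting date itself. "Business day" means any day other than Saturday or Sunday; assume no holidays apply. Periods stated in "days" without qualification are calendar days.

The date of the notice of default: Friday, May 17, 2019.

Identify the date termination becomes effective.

The last day of the cure period: 35 calendar days after May 17, 2019 is Jun 21, 2019.
The date termination becomes effective: counting 7 business days from Friday, Jun 21, 2019 (Jun 24, Jun 25, Jun 26, Jun 27, Jun 28, Jul 1, Jul 2, skipping weekends) reaches Tuesday, Jul 2, 2019.

Jul 2, 2019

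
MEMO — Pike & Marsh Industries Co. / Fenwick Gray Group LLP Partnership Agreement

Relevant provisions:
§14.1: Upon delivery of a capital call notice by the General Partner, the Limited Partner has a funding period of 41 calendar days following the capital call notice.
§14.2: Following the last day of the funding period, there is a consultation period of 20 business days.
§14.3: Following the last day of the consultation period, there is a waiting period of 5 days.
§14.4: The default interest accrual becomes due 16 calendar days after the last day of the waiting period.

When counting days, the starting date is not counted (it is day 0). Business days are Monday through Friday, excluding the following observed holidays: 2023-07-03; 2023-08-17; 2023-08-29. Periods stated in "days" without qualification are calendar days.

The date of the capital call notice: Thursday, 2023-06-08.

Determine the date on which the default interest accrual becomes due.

The last day of the funding period: 2023-06-08 + 41 days = 2023-07-19.
The last day of the consultation period: 20 business days after Wednesday, 2023-07-19, skipping weekends — Jul 20, Jul 21, Jul 24, Jul 25, …, Aug 14, Aug 15, Aug 16 — lands on Wednesday, 2023-08-16.
Adding 5 calendar days to 2023-08-16 gives 2023-08-21, which is the last day of the waiting period.
The date on which the default interest accrual becomes due: 2023-08-21 + 16 days = 2023-09-06.

2023-09-06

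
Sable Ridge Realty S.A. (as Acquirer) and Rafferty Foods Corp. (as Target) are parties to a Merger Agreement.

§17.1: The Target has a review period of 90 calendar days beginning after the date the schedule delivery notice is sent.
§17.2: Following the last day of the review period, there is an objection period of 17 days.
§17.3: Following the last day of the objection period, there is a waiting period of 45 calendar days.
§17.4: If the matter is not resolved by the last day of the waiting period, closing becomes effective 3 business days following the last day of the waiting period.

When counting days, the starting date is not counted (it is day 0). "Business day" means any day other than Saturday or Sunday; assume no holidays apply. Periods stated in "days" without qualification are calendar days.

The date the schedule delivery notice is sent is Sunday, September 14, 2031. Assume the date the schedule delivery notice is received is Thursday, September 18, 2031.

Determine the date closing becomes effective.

The last day of the review period: September 14, 2031 + 90 days = December 13, 2031.
Adding 17 calendar days to December 13, 2031 gives December 30, 2031, which is the last day of the objection period.
The last day of the waiting period: December 30, 2031 + 45 days = February 13, 2032.
The date closing becomes effective: counting 3 business days from Friday, February 13, 2032 (Feb 16, Feb 17, Feb 18, skipping weekends) reaches Wednesday, February 18, 2032.

February 18, 2032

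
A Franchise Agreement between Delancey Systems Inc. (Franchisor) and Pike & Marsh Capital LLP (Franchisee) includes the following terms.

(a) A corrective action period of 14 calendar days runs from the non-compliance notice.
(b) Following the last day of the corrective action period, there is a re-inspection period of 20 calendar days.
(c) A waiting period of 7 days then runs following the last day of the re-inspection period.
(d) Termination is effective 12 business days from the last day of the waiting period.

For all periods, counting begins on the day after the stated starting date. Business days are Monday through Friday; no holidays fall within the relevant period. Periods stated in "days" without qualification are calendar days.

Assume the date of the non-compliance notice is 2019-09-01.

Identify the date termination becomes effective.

2019-10-29

Adding 14 calendar days to 2019-09-01 gives 2019-09-15, which is the last day of the corrective action period.
The last day of the re-inspection period: 2019-09-15 + 20 days = 2019-10-05.
The last day of the waiting period: 7 calendar days after 2019-10-05 is 2019-10-12.
The date termination becomes effective: 12 business days after Saturday, 2019-10-12, skipping weekends — Oct 14, Oct 15, Oct 16, Oct 17, …, Oct 25, Oct 28, Oct 29 — lands on Tuesday, 2019-10-29.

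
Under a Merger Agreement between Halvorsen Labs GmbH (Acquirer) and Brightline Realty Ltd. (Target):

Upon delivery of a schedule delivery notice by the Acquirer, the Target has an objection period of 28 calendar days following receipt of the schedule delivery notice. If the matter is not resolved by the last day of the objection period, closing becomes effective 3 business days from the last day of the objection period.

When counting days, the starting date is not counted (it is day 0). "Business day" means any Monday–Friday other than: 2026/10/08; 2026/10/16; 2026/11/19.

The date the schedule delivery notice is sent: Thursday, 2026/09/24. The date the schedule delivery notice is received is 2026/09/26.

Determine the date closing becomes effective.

Adding 28 calendar days to 2026/09/26 gives 2026/10/24, which is the last day of the objection period.
The date closing becomes effective: counting 3 business days from Saturday, 2026/10/24 (Oct 26, Oct 27, Oct 28, skipping weekends) reaches Wednesday, 2026/10/28.

2026/10/28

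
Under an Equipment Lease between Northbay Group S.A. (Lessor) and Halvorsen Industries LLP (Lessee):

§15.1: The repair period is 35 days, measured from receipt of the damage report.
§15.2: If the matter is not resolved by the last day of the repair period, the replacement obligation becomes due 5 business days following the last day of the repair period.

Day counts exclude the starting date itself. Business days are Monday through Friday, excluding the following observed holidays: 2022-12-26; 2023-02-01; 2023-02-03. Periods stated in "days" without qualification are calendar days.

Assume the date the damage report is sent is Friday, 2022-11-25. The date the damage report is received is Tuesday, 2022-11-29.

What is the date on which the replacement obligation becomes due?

The last day of the repair period: 2022-11-29 + 35 days = 2023-01-03.
The date on which the replacement obligation becomes due: counting 5 business days from Tuesday, 2023-01-03 (Jan 4, Jan 5, Jan 6, Jan 9, Jan 10, skipping weekends) reaches Tuesday, 2023-01-10.

2023-01-10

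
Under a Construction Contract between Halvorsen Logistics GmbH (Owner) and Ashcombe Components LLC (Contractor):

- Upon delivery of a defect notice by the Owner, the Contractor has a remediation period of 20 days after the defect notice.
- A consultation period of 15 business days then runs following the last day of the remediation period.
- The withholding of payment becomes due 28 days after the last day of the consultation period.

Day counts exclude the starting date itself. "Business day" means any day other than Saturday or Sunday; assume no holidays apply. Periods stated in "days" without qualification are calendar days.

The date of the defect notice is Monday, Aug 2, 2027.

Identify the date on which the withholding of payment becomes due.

The last day of the remediation period: Aug 2, 2027 + 20 days = Aug 22, 2027.
The last day of the consultation period: counting 15 business days from Sunday, Aug 22, 2027 (Aug 23, Aug 24, Aug 25, Aug 26, …, Sep 8, Sep 9, Sep 10, skipping weekends) reaches Friday, Sep 10, 2027.
The date on which the withholding of payment becomes due: Sep 10, 2027 + 28 days = Oct 8, 2027.

Oct 8, 2027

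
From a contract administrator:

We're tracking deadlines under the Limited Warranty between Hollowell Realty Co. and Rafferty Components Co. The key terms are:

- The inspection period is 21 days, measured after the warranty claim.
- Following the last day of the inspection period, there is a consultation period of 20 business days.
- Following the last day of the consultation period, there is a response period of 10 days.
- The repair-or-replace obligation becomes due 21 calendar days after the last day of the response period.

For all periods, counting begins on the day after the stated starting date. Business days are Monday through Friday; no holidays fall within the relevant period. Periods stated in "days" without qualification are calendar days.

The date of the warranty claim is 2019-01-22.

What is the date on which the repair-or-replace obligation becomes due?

The last day of the inspection period: 2019-01-22 + 21 days = 2019-02-12.
The last day of the consultation period: counting 20 business days from Tuesday, 2019-02-12 (Feb 13, Feb 14, Feb 15, Feb 18, …, Mar 8, Mar 11, Mar 12, skipping weekends) reaches Tuesday, 2019-03-12.
Adding 10 calendar days to 2019-03-12 gives 2019-03-22, which is the last day of the response period.
The date on which the repair-or-replace obligation becomes due: 21 calendar days after 2019-03-22 is 2019-04-12.

2019-04-12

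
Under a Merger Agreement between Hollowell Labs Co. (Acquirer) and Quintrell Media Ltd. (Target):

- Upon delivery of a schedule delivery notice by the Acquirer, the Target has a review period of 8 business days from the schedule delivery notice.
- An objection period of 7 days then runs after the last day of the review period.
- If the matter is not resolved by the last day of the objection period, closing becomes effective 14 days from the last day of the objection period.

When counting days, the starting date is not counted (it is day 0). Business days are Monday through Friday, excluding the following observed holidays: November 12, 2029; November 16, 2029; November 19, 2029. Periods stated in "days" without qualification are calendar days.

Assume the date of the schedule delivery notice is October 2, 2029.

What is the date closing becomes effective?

The last day of the review period: 8 business days after Tuesday, October 2, 2029, skipping weekends — Oct 3, Oct 4, Oct 5, Oct 8, Oct 9, Oct 10, Oct 11, Oct 12 — lands on Friday, October 12, 2029.
Adding 7 calendar days to October 12, 2029 gives October 19, 2029, which is the last day of the objection period.
The date closing becomes effective: October 19, 2029 + 14 days = November 2, 2029.

November 2, 2029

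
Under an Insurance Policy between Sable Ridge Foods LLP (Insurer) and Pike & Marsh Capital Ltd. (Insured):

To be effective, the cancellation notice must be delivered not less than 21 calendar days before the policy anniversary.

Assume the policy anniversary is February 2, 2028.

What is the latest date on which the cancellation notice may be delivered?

January 12, 2028

Counting back 21 calendar days from February 2, 2028 gives January 12, 2028.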